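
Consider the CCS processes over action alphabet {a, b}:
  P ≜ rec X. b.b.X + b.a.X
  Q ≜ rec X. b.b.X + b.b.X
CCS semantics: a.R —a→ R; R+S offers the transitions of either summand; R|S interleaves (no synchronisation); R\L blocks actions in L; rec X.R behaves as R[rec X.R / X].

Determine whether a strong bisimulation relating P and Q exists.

NO

P's transition system — 3 states:
  p0 = rec X. b.b.X + b.a.X ⊢ —b→ p1, —b→ p2
  p1 = a.(rec X. b.b.X + b.a.X) ⊢ —a→ p0
  p2 = b.(rec X. b.b.X + b.a.X) ⊢ —b→ p0
Q's transition system — 2 states:
  q0 = rec X. b.b.X + b.b.X ⊢ —b→ q1
  q1 = b.(rec X. b.b.X + b.b.X) ⊢ —b→ q0
Coarsest stable partition (strong bisimilarity classes):
  B0 = {p0}
  B1 = {p2}
  B2 = {p1}
  B3 = {q0, q1}
p0 ∈ B0, q0 ∈ B3 → different blocks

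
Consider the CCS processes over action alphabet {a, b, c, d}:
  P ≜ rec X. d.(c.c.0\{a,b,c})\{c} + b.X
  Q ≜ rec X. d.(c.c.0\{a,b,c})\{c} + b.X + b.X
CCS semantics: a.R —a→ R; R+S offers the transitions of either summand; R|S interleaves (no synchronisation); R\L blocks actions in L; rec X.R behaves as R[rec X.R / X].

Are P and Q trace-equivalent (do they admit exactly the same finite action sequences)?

YES

Reachable graph of P (2 states):
  m0 = rec X. d.(c.c.0\{a,b,c})\{c} + b.X :: —b→ m0, —d→ m1
  m1 = (c.c.0\{a,b,c})\{c} :: ∅
Reachable graph of Q (2 states):
  n0 = rec X. d.(c.c.0\{a,b,c})\{c} + b.X + b.X :: —b→ n0, —d→ n1
  n1 = (c.c.0\{a,b,c})\{c} :: ∅
Coarsest stable partition (strong bisimilarity classes):
  B0 = {m0, n0}
  B1 = {m1, n1}
m0 ∈ B0, n0 ∈ B0 → same block
Bisimilar ⇒ trace-equivalent.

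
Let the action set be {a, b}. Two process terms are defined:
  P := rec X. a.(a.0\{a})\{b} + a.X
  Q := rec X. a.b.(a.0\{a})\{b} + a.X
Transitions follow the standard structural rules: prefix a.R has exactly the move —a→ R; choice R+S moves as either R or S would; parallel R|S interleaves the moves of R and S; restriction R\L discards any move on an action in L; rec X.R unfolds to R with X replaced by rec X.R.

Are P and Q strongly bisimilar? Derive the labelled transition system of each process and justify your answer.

Reachable graph of P (3 states):
  s0 = rec X. a.(a.0\{a})\{b} + a.X → ··a··> s0, ··a··> s1
  s1 = (a.0\{a})\{b} → ··a··> s2
  s2 = 0\{a}\{b} → deadlocked
Reachable graph of Q (4 states):
  t0 = rec X. a.b.(a.0\{a})\{b} + a.X → ··a··> t0, ··a··> t1
  t1 = b.(a.0\{a})\{b} → ··b··> t2
  t2 = (a.0\{a})\{b} → ··a··> t3
  t3 = 0\{a}\{b} → deadlocked
Partition-refinement fixed point:
  B0 = {s0}
  B1 = {s1, t2}
  B2 = {s2, t3}
  B3 = {t0}
  B4 = {t1}
s0 ∈ B0, t0 ∈ B3 → different blocks

not bisimilar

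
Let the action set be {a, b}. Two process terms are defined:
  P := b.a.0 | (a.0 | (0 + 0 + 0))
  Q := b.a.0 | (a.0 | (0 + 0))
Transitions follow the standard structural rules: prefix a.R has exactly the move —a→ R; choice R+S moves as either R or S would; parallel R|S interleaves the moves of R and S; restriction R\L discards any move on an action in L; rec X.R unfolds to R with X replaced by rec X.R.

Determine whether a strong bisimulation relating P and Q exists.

LTS(P): 6 reachable states
  p0 = b.a.0 | (a.0 | (0 + 0 + 0)) → --a--▸ p1, --b--▸ p2
  p1 = b.a.0 | (0 | (0 + 0 + 0)) → --b--▸ p3
  p2 = a.0 | (a.0 | (0 + 0 + 0)) → --a--▸ p3, --a--▸ p4
  p3 = a.0 | (0 | (0 + 0 + 0)) → --a--▸ p5
  p4 = 0 | (a.0 | (0 + 0 + 0)) → --a--▸ p5
  p5 = 0 | (0 | (0 + 0 + 0)) → ·
LTS(Q): 6 reachable states
  q0 = b.a.0 | (a.0 | (0 + 0)) → --a--▸ q1, --b--▸ q2
  q1 = b.a.0 | (0 | (0 + 0)) → --b--▸ q3
  q2 = a.0 | (a.0 | (0 + 0)) → --a--▸ q3, --a--▸ q4
  q3 = a.0 | (0 | (0 + 0)) → --a--▸ q5
  q4 = 0 | (a.0 | (0 + 0)) → --a--▸ q5
  q5 = 0 | (0 | (0 + 0)) → ·
Coarsest stable partition (strong bisimilarity classes):
  B0 = {p0, q0}
  B1 = {p2, q2}
  B2 = {p3, p4, q3, q4}
  B3 = {p5, q5}
  B4 = {p1, q1}
p0 ∈ B0, q0 ∈ B0 → same block

bisimilar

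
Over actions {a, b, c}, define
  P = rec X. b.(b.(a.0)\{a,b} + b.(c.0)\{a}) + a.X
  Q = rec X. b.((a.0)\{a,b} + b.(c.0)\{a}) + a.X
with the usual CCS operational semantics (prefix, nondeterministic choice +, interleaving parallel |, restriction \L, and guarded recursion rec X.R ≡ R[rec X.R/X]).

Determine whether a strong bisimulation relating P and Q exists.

NO

Reachable graph of P (5 states):
  m0 = rec X. b.(b.(a.0)\{a,b} + b.(c.0)\{a}) + a.X | =a=> m0, =b=> m1
  m1 = b.(a.0)\{a,b} + b.(c.0)\{a} | =b=> m2, =b=> m3
  m2 = (a.0)\{a,b} | stopped
  m3 = (c.0)\{a} | =c=> m4
  m4 = 0\{a} | stopped
Reachable graph of Q (4 states):
  n0 = rec X. b.((a.0)\{a,b} + b.(c.0)\{a}) + a.X | =a=> n0, =b=> n1
  n1 = (a.0)\{a,b} + b.(c.0)\{a} | =b=> n2
  n2 = (c.0)\{a} | =c=> n3
  n3 = 0\{a} | stopped
Partition-refinement fixed point:
  B0 = {m0}
  B1 = {m1}
  B2 = {m2, m4, n3}
  B3 = {m3, n2}
  B4 = {n0}
  B5 = {n1}
m0 ∈ B0, n0 ∈ B4 → different blocks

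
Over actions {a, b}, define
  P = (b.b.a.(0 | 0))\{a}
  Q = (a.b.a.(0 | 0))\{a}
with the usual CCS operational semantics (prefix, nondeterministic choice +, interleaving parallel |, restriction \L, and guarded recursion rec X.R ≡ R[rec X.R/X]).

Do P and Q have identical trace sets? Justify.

P's transition system — 3 states:
  u0 = (b.b.a.(0 | 0))\{a} has moves =b=> u1
  u1 = (b.a.(0 | 0))\{a} has moves =b=> u2
  u2 = (a.(0 | 0))\{a} has moves ·
Q's transition system — 1 states:
  v0 = (a.b.a.(0 | 0))\{a} has moves ·
Run σ = ⟨b⟩ on P: start {u0}
  after b @ step 1: {u1}
  — P admits the full trace.
Run σ = ⟨b⟩ on Q: start {v0}
  after b @ step 1: ∅ (Q stuck)

NO — witness ⟨b⟩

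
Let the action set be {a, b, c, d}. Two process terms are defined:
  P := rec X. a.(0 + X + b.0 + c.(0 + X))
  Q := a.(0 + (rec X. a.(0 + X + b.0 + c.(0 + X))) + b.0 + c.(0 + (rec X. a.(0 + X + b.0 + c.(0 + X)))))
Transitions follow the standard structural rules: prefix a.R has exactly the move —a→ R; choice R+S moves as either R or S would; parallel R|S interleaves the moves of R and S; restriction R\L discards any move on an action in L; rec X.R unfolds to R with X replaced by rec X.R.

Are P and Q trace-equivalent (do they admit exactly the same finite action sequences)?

trace-equivalent

LTS(P): 4 reachable states
  u0 = rec X. a.(0 + X + b.0 + c.(0 + X)) | =a=> u1
  u1 = 0 + (rec X. a.(0 + X + b.0 + c.(0 + X))) + b.0 + c.(0 + (rec X. a.(0 + X + b.0 + c.(0 + X)))) | =a=> u1, =b=> u2, =c=> u3
  u2 = 0 | ·
  u3 = 0 + (rec X. a.(0 + X + b.0 + c.(0 + X))) | =a=> u1
LTS(Q): 4 reachable states
  v0 = a.(0 + (rec X. a.(0 + X + b.0 + c.(0 + X))) + b.0 + c.(0 + (rec X. a.(0 + X + b.0 + c.(0 + X))))) | =a=> v1
  v1 = 0 + (rec X. a.(0 + X + b.0 + c.(0 + X))) + b.0 + c.(0 + (rec X. a.(0 + X + b.0 + c.(0 + X)))) | =a=> v1, =b=> v2, =c=> v3
  v2 = 0 | ·
  v3 = 0 + (rec X. a.(0 + X + b.0 + c.(0 + X))) | =a=> v1
Coarsest stable partition (strong bisimilarity classes):
  B0 = {u0, u3, v0, v3}
  B1 = {u1, v1}
  B2 = {u2, v2}
u0 ∈ B0, v0 ∈ B0 → same block
Bisimilar ⇒ trace-equivalent.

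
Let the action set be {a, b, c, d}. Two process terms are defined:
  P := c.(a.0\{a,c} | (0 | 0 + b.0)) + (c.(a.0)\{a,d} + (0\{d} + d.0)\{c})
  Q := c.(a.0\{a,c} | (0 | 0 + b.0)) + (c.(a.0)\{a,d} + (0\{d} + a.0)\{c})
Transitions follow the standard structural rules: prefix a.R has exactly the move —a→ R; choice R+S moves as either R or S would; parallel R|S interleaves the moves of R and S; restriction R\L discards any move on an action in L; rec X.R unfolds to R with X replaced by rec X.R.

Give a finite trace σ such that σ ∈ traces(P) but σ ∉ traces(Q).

d

P's transition system — 7 states:
  m0 = c.(a.0\{a,c} | (0 | 0 + b.0)) + (c.(a.0)\{a,d} + (0\{d} + d.0)\{c}) → —c→ m1, —c→ m2, —d→ m3
  m1 = (a.0)\{a,d} → ·
  m2 = a.0\{a,c} | (0 | 0 + b.0) → —a→ m4, —b→ m5
  m3 = 0\{c} → ·
  m4 = 0\{a,c} | (0 | 0 + b.0) → —b→ m6
  m5 = a.0\{a,c} | 0 → —a→ m6
  m6 = 0\{a,c} | 0 → ·
Q's transition system — 7 states:
  n0 = c.(a.0\{a,c} | (0 | 0 + b.0)) + (c.(a.0)\{a,d} + (0\{d} + a.0)\{c}) → —a→ n1, —c→ n2, —c→ n3
  n1 = 0\{c} → ·
  n2 = (a.0)\{a,d} → ·
  n3 = a.0\{a,c} | (0 | 0 + b.0) → —a→ n4, —b→ n5
  n4 = 0\{a,c} | (0 | 0 + b.0) → —b→ n6
  n5 = a.0\{a,c} | 0 → —a→ n6
  n6 = 0\{a,c} | 0 → ·
Run σ = ⟨d⟩ on P: start {m0}
  after d @ step 1: {m3}
  ✓ P
Run σ = ⟨d⟩ on Q: start {n0}
  after d @ step 1: ∅  — Q cannot continue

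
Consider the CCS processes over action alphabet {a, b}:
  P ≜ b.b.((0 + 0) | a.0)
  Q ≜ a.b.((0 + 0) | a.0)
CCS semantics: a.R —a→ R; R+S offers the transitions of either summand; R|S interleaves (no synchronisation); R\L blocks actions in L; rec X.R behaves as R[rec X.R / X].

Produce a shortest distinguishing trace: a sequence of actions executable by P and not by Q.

P's transition system — 4 states:
  p0 = b.b.((0 + 0) | a.0) has moves =b=> p1
  p1 = b.((0 + 0) | a.0) has moves =b=> p2
  p2 = (0 + 0) | a.0 has moves =a=> p3
  p3 = (0 + 0) | 0 has moves ∅
Q's transition system — 4 states:
  q0 = a.b.((0 + 0) | a.0) has moves =a=> q1
  q1 = b.((0 + 0) | a.0) has moves =b=> q2
  q2 = (0 + 0) | a.0 has moves =a=> q3
  q3 = (0 + 0) | 0 has moves ∅
Executing b from P (initial set {p0}):
  after b @ step 1: {p1}
  P completes σ.
Executing b from Q (initial set {q0}):
  after b @ step 1: ∅  — Q cannot continue

b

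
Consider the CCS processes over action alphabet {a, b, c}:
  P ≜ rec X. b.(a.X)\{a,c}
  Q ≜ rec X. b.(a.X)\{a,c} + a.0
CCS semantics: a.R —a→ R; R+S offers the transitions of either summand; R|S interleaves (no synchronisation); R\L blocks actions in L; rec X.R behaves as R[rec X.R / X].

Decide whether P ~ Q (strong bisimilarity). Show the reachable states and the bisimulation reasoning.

NO

P's transition system — 2 states:
  p0 = rec X. b.(a.X)\{a,c} | --b--▸ p1
  p1 = (a.(rec X. b.(a.X)\{a,c}))\{a,c} | ∅
Q's transition system — 3 states:
  q0 = rec X. b.(a.X)\{a,c} + a.0 | --a--▸ q1, --b--▸ q2
  q1 = 0 | ∅
  q2 = (a.(rec X. b.(a.X)\{a,c} + a.0))\{a,c} | ∅
Partition-refinement fixed point:
  B0 = {p0}
  B1 = {p1, q1, q2}
  B2 = {q0}
p0 ∈ B0, q0 ∈ B2 → different blocks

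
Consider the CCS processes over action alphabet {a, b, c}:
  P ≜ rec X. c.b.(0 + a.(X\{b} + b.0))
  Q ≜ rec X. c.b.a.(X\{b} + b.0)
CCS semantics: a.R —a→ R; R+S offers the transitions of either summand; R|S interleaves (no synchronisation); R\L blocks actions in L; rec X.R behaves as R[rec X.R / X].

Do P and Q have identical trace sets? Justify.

YES

P's transition system — 6 states:
  p0 = rec X. c.b.(0 + a.(X\{b} + b.0)) | —c→ p1
  p1 = b.(0 + a.((rec X. c.b.(0 + a.(X\{b} + b.0)))\{b} + b.0)) | —b→ p2
  p2 = 0 + a.((rec X. c.b.(0 + a.(X\{b} + b.0)))\{b} + b.0) | —a→ p3
  p3 = (rec X. c.b.(0 + a.(X\{b} + b.0)))\{b} + b.0 | —b→ p4, —c→ p5
  p4 = 0 | stopped
  p5 = (b.(0 + a.((rec X. c.b.(0 + a.(X\{b} + b.0)))\{b} + b.0)))\{b} | stopped
Q's transition system — 6 states:
  q0 = rec X. c.b.a.(X\{b} + b.0) | —c→ q1
  q1 = b.a.((rec X. c.b.a.(X\{b} + b.0))\{b} + b.0) | —b→ q2
  q2 = a.((rec X. c.b.a.(X\{b} + b.0))\{b} + b.0) | —a→ q3
  q3 = (rec X. c.b.a.(X\{b} + b.0))\{b} + b.0 | —b→ q4, —c→ q5
  q4 = 0 | stopped
  q5 = (b.a.((rec X. c.b.a.(X\{b} + b.0))\{b} + b.0))\{b} | stopped
Coarsest stable partition (strong bisimilarity classes):
  B0 = {p0, q0}
  B1 = {p1, q1}
  B2 = {p2, q2}
  B3 = {p3, q3}
  B4 = {p4, p5, q4, q5}
p0 ∈ B0, q0 ∈ B0 → same block
Bisimilar ⇒ trace-equivalent.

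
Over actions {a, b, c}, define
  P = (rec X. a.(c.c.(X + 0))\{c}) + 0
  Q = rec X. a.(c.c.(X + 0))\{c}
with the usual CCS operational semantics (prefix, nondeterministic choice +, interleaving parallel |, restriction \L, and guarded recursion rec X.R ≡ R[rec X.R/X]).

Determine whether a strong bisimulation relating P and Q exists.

YES

P's transition system — 2 states:
  p0 = (rec X. a.(c.c.(X + 0))\{c}) + 0 → -a-> p1
  p1 = (c.c.((rec X. a.(c.c.(X + 0))\{c}) + 0))\{c} → ·
Q's transition system — 2 states:
  q0 = rec X. a.(c.c.(X + 0))\{c} → -a-> q1
  q1 = (c.c.((rec X. a.(c.c.(X + 0))\{c}) + 0))\{c} → ·
Bisimilarity quotient blocks:
  B0 = {p0, q0}
  B1 = {p1, q1}
p0 ∈ B0, q0 ∈ B0 → same block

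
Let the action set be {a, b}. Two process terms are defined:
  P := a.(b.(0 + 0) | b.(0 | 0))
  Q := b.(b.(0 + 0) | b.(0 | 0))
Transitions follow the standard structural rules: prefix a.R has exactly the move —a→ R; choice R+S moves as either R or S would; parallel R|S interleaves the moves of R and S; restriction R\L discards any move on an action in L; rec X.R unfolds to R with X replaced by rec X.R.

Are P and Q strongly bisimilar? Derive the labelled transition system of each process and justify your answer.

NO

P's transition system — 5 states:
  u0 = a.(b.(0 + 0) | b.(0 | 0)) → —a→ u1
  u1 = b.(0 + 0) | b.(0 | 0) → —b→ u2, —b→ u3
  u2 = (0 + 0) | b.(0 | 0) → —b→ u4
  u3 = b.(0 + 0) | (0 | 0) → —b→ u4
  u4 = (0 + 0) | (0 | 0) → deadlocked
Q's transition system — 5 states:
  v0 = b.(b.(0 + 0) | b.(0 | 0)) → —b→ v1
  v1 = b.(0 + 0) | b.(0 | 0) → —b→ v2, —b→ v3
  v2 = (0 + 0) | b.(0 | 0) → —b→ v4
  v3 = b.(0 + 0) | (0 | 0) → —b→ v4
  v4 = (0 + 0) | (0 | 0) → deadlocked
Bisimilarity quotient blocks:
  B0 = {u0}
  B1 = {u1, v1}
  B2 = {u2, u3, v2, v3}
  B3 = {u4, v4}
  B4 = {v0}
u0 ∈ B0, v0 ∈ B4 → different blocks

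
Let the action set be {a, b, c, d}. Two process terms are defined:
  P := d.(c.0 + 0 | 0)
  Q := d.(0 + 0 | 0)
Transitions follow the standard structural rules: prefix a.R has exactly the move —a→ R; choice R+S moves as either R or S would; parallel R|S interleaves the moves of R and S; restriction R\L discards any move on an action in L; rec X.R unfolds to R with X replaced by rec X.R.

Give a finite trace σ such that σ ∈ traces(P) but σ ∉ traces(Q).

P's transition system — 3 states:
  m0 = d.(c.0 + 0 | 0) :: =d=> m1
  m1 = c.0 + 0 | 0 :: =c=> m2
  m2 = 0 :: (no moves)
Q's transition system — 2 states:
  n0 = d.(0 + 0 | 0) :: =d=> n1
  n1 = 0 + 0 | 0 :: (no moves)
Trace ⟨dc⟩ through P, begin at {m0}:
  after d @ step 1: {m1}
  after c @ step 2: {m2}
  ✓ P
Trace ⟨dc⟩ through Q, begin at {n0}:
  after d @ step 1: {n1}
  after c @ step 2: ∅  — Q cannot continue

dc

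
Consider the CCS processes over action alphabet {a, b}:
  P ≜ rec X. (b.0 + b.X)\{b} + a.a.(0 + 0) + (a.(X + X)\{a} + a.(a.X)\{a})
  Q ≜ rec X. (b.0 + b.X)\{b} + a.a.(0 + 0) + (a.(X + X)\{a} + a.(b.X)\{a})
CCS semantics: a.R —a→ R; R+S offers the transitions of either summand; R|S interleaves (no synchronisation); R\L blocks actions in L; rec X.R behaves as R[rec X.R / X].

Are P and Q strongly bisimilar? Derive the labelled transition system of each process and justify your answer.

not bisimilar

P's transition system — 5 states:
  m0 = rec X. (b.0 + b.X)\{b} + a.a.(0 + 0) + (a.(X + X)\{a} + a.(a.X)\{a}) :: —a→ m1, —a→ m2, —a→ m3
  m1 = ((rec X. (b.0 + b.X)\{b} + a.a.(0 + 0) + (a.(X + X)\{a} + a.(a.X)\{a})) + (rec X. (b.0 + b.X)\{b} + a.a.(0 + 0) + (a.(X + X)\{a} + a.(a.X)\{a})))\{a} :: ∅
  m2 = (a.(rec X. (b.0 + b.X)\{b} + a.a.(0 + 0) + (a.(X + X)\{a} + a.(a.X)\{a})))\{a} :: ∅
  m3 = a.(0 + 0) :: —a→ m4
  m4 = 0 + 0 :: ∅
Q's transition system — 6 states:
  n0 = rec X. (b.0 + b.X)\{b} + a.a.(0 + 0) + (a.(X + X)\{a} + a.(b.X)\{a}) :: —a→ n1, —a→ n2, —a→ n3
  n1 = ((rec X. (b.0 + b.X)\{b} + a.a.(0 + 0) + (a.(X + X)\{a} + a.(b.X)\{a})) + (rec X. (b.0 + b.X)\{b} + a.a.(0 + 0) + (a.(X + X)\{a} + a.(b.X)\{a})))\{a} :: ∅
  n2 = (b.(rec X. (b.0 + b.X)\{b} + a.a.(0 + 0) + (a.(X + X)\{a} + a.(b.X)\{a})))\{a} :: —b→ n4
  n3 = a.(0 + 0) :: —a→ n5
  n4 = (rec X. (b.0 + b.X)\{b} + a.a.(0 + 0) + (a.(X + X)\{a} + a.(b.X)\{a}))\{a} :: ∅
  n5 = 0 + 0 :: ∅
Partition-refinement fixed point:
  B0 = {m0}
  B1 = {m3, n3}
  B2 = {m1, m2, m4, n1, n4, n5}
  B3 = {n0}
  B4 = {n2}
m0 ∈ B0, n0 ∈ B3 → different blocks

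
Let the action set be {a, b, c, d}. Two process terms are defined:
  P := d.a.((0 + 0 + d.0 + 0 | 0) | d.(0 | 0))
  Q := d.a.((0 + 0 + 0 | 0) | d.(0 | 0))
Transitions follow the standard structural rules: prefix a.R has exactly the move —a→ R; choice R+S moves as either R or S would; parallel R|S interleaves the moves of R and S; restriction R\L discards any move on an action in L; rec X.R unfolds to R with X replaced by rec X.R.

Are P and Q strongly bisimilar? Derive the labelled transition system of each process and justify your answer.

NO

Reachable graph of P (6 states):
  u0 = d.a.((0 + 0 + d.0 + 0 | 0) | d.(0 | 0)) ⊢ —d→ u1
  u1 = a.((0 + 0 + d.0 + 0 | 0) | d.(0 | 0)) ⊢ —a→ u2
  u2 = (0 + 0 + d.0 + 0 | 0) | d.(0 | 0) ⊢ —d→ u3, —d→ u4
  u3 = (0 + 0 + d.0 + 0 | 0) | (0 | 0) ⊢ —d→ u5
  u4 = 0 | d.(0 | 0) ⊢ —d→ u5
  u5 = 0 | (0 | 0) ⊢ deadlocked
Reachable graph of Q (4 states):
  v0 = d.a.((0 + 0 + 0 | 0) | d.(0 | 0)) ⊢ —d→ v1
  v1 = a.((0 + 0 + 0 | 0) | d.(0 | 0)) ⊢ —a→ v2
  v2 = (0 + 0 + 0 | 0) | d.(0 | 0) ⊢ —d→ v3
  v3 = (0 + 0 + 0 | 0) | (0 | 0) ⊢ deadlocked
Partition-refinement fixed point:
  B0 = {u0}
  B1 = {u1}
  B2 = {u2}
  B3 = {u3, u4, v2}
  B4 = {u5, v3}
  B5 = {v0}
  B6 = {v1}
u0 ∈ B0, v0 ∈ B5 → different blocks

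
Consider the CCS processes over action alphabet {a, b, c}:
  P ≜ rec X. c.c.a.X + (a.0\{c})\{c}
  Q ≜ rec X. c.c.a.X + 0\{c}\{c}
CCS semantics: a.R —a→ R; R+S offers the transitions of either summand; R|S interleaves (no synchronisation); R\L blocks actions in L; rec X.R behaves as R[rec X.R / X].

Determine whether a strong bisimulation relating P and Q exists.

P ≁ Q

LTS(P): 4 reachable states
  s0 = rec X. c.c.a.X + (a.0\{c})\{c} :: ··a··> s1, ··c··> s2
  s1 = 0\{c}\{c} :: (no moves)
  s2 = c.a.(rec X. c.c.a.X + (a.0\{c})\{c}) :: ··c··> s3
  s3 = a.(rec X. c.c.a.X + (a.0\{c})\{c}) :: ··a··> s0
LTS(Q): 3 reachable states
  t0 = rec X. c.c.a.X + 0\{c}\{c} :: ··c··> t1
  t1 = c.a.(rec X. c.c.a.X + 0\{c}\{c}) :: ··c··> t2
  t2 = a.(rec X. c.c.a.X + 0\{c}\{c}) :: ··a··> t0
Bisimilarity quotient blocks:
  B0 = {s0}
  B1 = {s2}
  B2 = {s3}
  B3 = {s1}
  B4 = {t0}
  B5 = {t1}
  B6 = {t2}
s0 ∈ B0, t0 ∈ B4 → different blocks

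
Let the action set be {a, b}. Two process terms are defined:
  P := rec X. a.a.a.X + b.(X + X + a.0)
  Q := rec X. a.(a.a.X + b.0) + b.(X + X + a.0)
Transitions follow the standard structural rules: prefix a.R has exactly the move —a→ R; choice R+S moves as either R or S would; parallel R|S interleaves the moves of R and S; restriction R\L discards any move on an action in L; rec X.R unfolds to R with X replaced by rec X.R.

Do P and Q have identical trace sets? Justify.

LTS(P): 5 reachable states
  p0 = rec X. a.a.a.X + b.(X + X + a.0) has moves =a=> p1, =b=> p2
  p1 = a.a.(rec X. a.a.a.X + b.(X + X + a.0)) has moves =a=> p3
  p2 = (rec X. a.a.a.X + b.(X + X + a.0)) + (rec X. a.a.a.X + b.(X + X + a.0)) + a.0 has moves =a=> p1, =a=> p4, =b=> p2
  p3 = a.(rec X. a.a.a.X + b.(X + X + a.0)) has moves =a=> p0
  p4 = 0 has moves ·
LTS(Q): 5 reachable states
  q0 = rec X. a.(a.a.X + b.0) + b.(X + X + a.0) has moves =a=> q1, =b=> q2
  q1 = a.a.(rec X. a.(a.a.X + b.0) + b.(X + X + a.0)) + b.0 has moves =a=> q3, =b=> q4
  q2 = (rec X. a.(a.a.X + b.0) + b.(X + X + a.0)) + (rec X. a.(a.a.X + b.0) + b.(X + X + a.0)) + a.0 has moves =a=> q1, =a=> q4, =b=> q2
  q3 = a.(rec X. a.(a.a.X + b.0) + b.(X + X + a.0)) has moves =a=> q0
  q4 = 0 has moves ·
Executing ab from Q (initial set {q0}):
  after a @ step 1: {q1}
  after b @ step 2: {q4}
  ✓ Q
Executing ab from P (initial set {p0}):
  after a @ step 1: {p1}
  after b @ step 2: ∅  — P cannot continue

NO — witness ⟨ab⟩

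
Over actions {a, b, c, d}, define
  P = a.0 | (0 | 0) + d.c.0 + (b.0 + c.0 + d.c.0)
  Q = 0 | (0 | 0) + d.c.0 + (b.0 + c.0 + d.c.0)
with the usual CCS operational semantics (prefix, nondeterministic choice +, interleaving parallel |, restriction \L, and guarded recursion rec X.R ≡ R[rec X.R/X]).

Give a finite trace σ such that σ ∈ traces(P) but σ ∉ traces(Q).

Reachable graph of P (4 states):
  s0 = a.0 | (0 | 0) + d.c.0 + (b.0 + c.0 + d.c.0) → -a-> s1, -b-> s2, -c-> s2, -d-> s3
  s1 = 0 | (0 | 0) → ∅
  s2 = 0 → ∅
  s3 = c.0 → -c-> s2
Reachable graph of Q (3 states):
  t0 = 0 | (0 | 0) + d.c.0 + (b.0 + c.0 + d.c.0) → -b-> t1, -c-> t1, -d-> t2
  t1 = 0 → ∅
  t2 = c.0 → -c-> t1
Trace ⟨a⟩ through P, begin at {s0}:
  after a @ step 1: {s1}
  — P admits the full trace.
Trace ⟨a⟩ through Q, begin at {t0}:
  after a @ step 1: no successor for Q

a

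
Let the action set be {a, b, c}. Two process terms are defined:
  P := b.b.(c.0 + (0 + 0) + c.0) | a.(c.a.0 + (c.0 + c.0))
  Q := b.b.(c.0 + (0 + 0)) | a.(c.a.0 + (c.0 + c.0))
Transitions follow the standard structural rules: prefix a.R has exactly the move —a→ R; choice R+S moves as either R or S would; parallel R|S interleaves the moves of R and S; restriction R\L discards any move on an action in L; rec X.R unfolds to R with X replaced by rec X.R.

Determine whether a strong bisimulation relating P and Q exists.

Reachable graph of P (16 states):
  s0 = b.b.(c.0 + (0 + 0) + c.0) | a.(c.a.0 + (c.0 + c.0)) has moves =a=> s1, =b=> s2
  s1 = b.b.(c.0 + (0 + 0) + c.0) | (c.a.0 + (c.0 + c.0)) has moves =b=> s3, =c=> s4, =c=> s5
  s2 = b.(c.0 + (0 + 0) + c.0) | a.(c.a.0 + (c.0 + c.0)) has moves =a=> s3, =b=> s6
  s3 = b.(c.0 + (0 + 0) + c.0) | (c.a.0 + (c.0 + c.0)) has moves =b=> s7, =c=> s8, =c=> s9
  s4 = b.b.(c.0 + (0 + 0) + c.0) | 0 has moves =b=> s8
  s5 = b.b.(c.0 + (0 + 0) + c.0) | a.0 has moves =a=> s4, =b=> s9
  s6 = (c.0 + (0 + 0) + c.0) | a.(c.a.0 + (c.0 + c.0)) has moves =a=> s7, =c=> s10
  s7 = (c.0 + (0 + 0) + c.0) | (c.a.0 + (c.0 + c.0)) has moves =c=> s11, =c=> s12, =c=> s13
  s8 = b.(c.0 + (0 + 0) + c.0) | 0 has moves =b=> s11
  s9 = b.(c.0 + (0 + 0) + c.0) | a.0 has moves =a=> s8, =b=> s12
  s10 = 0 | a.(c.a.0 + (c.0 + c.0)) has moves =a=> s13
  s11 = (c.0 + (0 + 0) + c.0) | 0 has moves =c=> s14
  s12 = (c.0 + (0 + 0) + c.0) | a.0 has moves =a=> s11, =c=> s15
  s13 = 0 | (c.a.0 + (c.0 + c.0)) has moves =c=> s14, =c=> s15
  s14 = 0 | 0 has moves ·
  s15 = 0 | a.0 has moves =a=> s14
Reachable graph of Q (16 states):
  t0 = b.b.(c.0 + (0 + 0)) | a.(c.a.0 + (c.0 + c.0)) has moves =a=> t1, =b=> t2
  t1 = b.b.(c.0 + (0 + 0)) | (c.a.0 + (c.0 + c.0)) has moves =b=> t3, =c=> t4, =c=> t5
  t2 = b.(c.0 + (0 + 0)) | a.(c.a.0 + (c.0 + c.0)) has moves =a=> t3, =b=> t6
  t3 = b.(c.0 + (0 + 0)) | (c.a.0 + (c.0 + c.0)) has moves =b=> t7, =c=> t8, =c=> t9
  t4 = b.b.(c.0 + (0 + 0)) | 0 has moves =b=> t8
  t5 = b.b.(c.0 + (0 + 0)) | a.0 has moves =a=> t4, =b=> t9
  t6 = (c.0 + (0 + 0)) | a.(c.a.0 + (c.0 + c.0)) has moves =a=> t7, =c=> t10
  t7 = (c.0 + (0 + 0)) | (c.a.0 + (c.0 + c.0)) has moves =c=> t11, =c=> t12, =c=> t13
  t8 = b.(c.0 + (0 + 0)) | 0 has moves =b=> t11
  t9 = b.(c.0 + (0 + 0)) | a.0 has moves =a=> t8, =b=> t12
  t10 = 0 | a.(c.a.0 + (c.0 + c.0)) has moves =a=> t13
  t11 = (c.0 + (0 + 0)) | 0 has moves =c=> t14
  t12 = (c.0 + (0 + 0)) | a.0 has moves =a=> t11, =c=> t15
  t13 = 0 | (c.a.0 + (c.0 + c.0)) has moves =c=> t14, =c=> t15
  t14 = 0 | 0 has moves ·
  t15 = 0 | a.0 has moves =a=> t14
Partition-refinement fixed point:
  B0 = {s0, t0}
  B1 = {s1, t1}
  B2 = {s5, t5}
  B3 = {s4, t4}
  B4 = {s8, t8}
  B5 = {s11, t11}
  B6 = {s14, t14}
  B7 = {s9, t9}
  B8 = {s12, t12}
  B9 = {s15, t15}
  B10 = {s3, t3}
  B11 = {s7, t7}
  B12 = {s13, t13}
  B13 = {s2, t2}
  B14 = {s6, t6}
  B15 = {s10, t10}
s0 ∈ B0, t0 ∈ B0 → same block

P ~ Q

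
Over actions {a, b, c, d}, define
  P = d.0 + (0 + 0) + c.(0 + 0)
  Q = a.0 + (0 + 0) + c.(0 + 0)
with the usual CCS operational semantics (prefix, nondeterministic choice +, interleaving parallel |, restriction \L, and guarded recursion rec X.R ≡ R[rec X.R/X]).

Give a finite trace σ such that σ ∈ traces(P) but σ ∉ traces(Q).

LTS(P): 3 reachable states
  m0 = d.0 + (0 + 0) + c.(0 + 0) → —c→ m1, —d→ m2
  m1 = 0 + 0 → ∅
  m2 = 0 → ∅
LTS(Q): 3 reachable states
  n0 = a.0 + (0 + 0) + c.(0 + 0) → —a→ n1, —c→ n2
  n1 = 0 → ∅
  n2 = 0 + 0 → ∅
Executing d from P (initial set {m0}):
  after d @ step 1: {m2}
  ✓ P
Executing d from Q (initial set {n0}):
  after d @ step 1: ∅  — Q cannot continue

d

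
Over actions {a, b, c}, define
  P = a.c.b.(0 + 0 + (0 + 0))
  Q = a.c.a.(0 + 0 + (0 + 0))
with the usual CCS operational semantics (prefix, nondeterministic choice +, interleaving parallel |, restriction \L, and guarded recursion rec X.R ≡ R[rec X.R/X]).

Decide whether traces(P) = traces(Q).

P's transition system — 4 states:
  p0 = a.c.b.(0 + 0 + (0 + 0)) :: -a-> p1
  p1 = c.b.(0 + 0 + (0 + 0)) :: -c-> p2
  p2 = b.(0 + 0 + (0 + 0)) :: -b-> p3
  p3 = 0 + 0 + (0 + 0) :: (no moves)
Q's transition system — 4 states:
  q0 = a.c.a.(0 + 0 + (0 + 0)) :: -a-> q1
  q1 = c.a.(0 + 0 + (0 + 0)) :: -c-> q2
  q2 = a.(0 + 0 + (0 + 0)) :: -a-> q3
  q3 = 0 + 0 + (0 + 0) :: (no moves)
Run σ = ⟨acb⟩ on P: start {p0}
  [1] a ⇒ {p1}
  [2] c ⇒ {p2}
  [3] b ⇒ {p3}
  P completes σ.
Run σ = ⟨acb⟩ on Q: start {q0}
  [1] a ⇒ {q1}
  [2] c ⇒ {q2}
  [3] b ⇒ no successor for Q

trace-distinct — witness ⟨acb⟩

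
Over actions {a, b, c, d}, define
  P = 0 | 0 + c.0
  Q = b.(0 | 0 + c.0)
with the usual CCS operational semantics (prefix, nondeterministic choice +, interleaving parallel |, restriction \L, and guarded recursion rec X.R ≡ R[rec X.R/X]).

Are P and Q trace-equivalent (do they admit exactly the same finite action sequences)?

Reachable graph of P (2 states):
  p0 = 0 | 0 + c.0 ⊢ =c=> p1
  p1 = 0 ⊢ deadlocked
Reachable graph of Q (3 states):
  q0 = b.(0 | 0 + c.0) ⊢ =b=> q1
  q1 = 0 | 0 + c.0 ⊢ =c=> q2
  q2 = 0 ⊢ deadlocked
Run σ = ⟨c⟩ on P: start {p0}
  after c @ step 1: {p1}
  — P admits the full trace.
Run σ = ⟨c⟩ on Q: start {q0}
  after c @ step 1: ∅ (Q stuck)

traces(P) ≠ traces(Q) — witness ⟨c⟩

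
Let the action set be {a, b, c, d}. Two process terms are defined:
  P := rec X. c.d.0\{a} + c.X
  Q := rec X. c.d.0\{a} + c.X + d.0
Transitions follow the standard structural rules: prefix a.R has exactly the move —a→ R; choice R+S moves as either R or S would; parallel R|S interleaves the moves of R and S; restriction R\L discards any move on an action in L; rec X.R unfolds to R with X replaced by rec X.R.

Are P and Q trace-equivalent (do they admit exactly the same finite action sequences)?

NO — witness ⟨d⟩

LTS(P): 3 reachable states
  p0 = rec X. c.d.0\{a} + c.X ⊢ —c→ p0, —c→ p1
  p1 = d.0\{a} ⊢ —d→ p2
  p2 = 0\{a} ⊢ ∅
LTS(Q): 4 reachable states
  q0 = rec X. c.d.0\{a} + c.X + d.0 ⊢ —c→ q0, —c→ q1, —d→ q2
  q1 = d.0\{a} ⊢ —d→ q3
  q2 = 0 ⊢ ∅
  q3 = 0\{a} ⊢ ∅
Executing d from Q (initial set {q0}):
  after d @ step 1: {q2}
  Q completes σ.
Executing d from P (initial set {p0}):
  after d @ step 1: ∅ (P stuck)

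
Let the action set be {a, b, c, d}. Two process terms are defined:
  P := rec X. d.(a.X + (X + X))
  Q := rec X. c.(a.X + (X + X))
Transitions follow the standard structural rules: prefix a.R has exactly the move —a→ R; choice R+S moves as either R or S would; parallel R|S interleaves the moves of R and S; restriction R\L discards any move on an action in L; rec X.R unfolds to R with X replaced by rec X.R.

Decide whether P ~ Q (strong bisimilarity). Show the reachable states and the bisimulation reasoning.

P's transition system — 2 states:
  p0 = rec X. d.(a.X + (X + X)) :: =d=> p1
  p1 = a.(rec X. d.(a.X + (X + X))) + ((rec X. d.(a.X + (X + X))) + (rec X. d.(a.X + (X + X)))) :: =a=> p0, =d=> p1
Q's transition system — 2 states:
  q0 = rec X. c.(a.X + (X + X)) :: =c=> q1
  q1 = a.(rec X. c.(a.X + (X + X))) + ((rec X. c.(a.X + (X + X))) + (rec X. c.(a.X + (X + X)))) :: =a=> q0, =c=> q1
Partition-refinement fixed point:
  B0 = {p0}
  B1 = {p1}
  B2 = {q0}
  B3 = {q1}
p0 ∈ B0, q0 ∈ B2 → different blocks

not bisimilar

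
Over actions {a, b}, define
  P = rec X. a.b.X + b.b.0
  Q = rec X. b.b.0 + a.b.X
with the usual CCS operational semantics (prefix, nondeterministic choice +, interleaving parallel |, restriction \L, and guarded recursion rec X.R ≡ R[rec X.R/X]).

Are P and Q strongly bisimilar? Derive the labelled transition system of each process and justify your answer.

P's transition system — 4 states:
  u0 = rec X. a.b.X + b.b.0 ⊢ --a--▸ u1, --b--▸ u2
  u1 = b.(rec X. a.b.X + b.b.0) ⊢ --b--▸ u0
  u2 = b.0 ⊢ --b--▸ u3
  u3 = 0 ⊢ stopped
Q's transition system — 4 states:
  v0 = rec X. b.b.0 + a.b.X ⊢ --a--▸ v1, --b--▸ v2
  v1 = b.(rec X. b.b.0 + a.b.X) ⊢ --b--▸ v0
  v2 = b.0 ⊢ --b--▸ v3
  v3 = 0 ⊢ stopped
Partition-refinement fixed point:
  B0 = {u0, v0}
  B1 = {u1, v1}
  B2 = {u2, v2}
  B3 = {u3, v3}
u0 ∈ B0, v0 ∈ B0 → same block

YES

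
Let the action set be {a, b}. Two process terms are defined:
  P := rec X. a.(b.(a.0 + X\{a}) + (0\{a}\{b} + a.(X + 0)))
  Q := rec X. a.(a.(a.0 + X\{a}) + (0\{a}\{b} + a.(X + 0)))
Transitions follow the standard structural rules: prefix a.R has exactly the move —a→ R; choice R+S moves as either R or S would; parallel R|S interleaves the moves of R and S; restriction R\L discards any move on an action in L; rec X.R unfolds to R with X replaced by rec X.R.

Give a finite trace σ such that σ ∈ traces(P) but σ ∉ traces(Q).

P's transition system — 5 states:
  s0 = rec X. a.(b.(a.0 + X\{a}) + (0\{a}\{b} + a.(X + 0))) ⊢ -a-> s1
  s1 = b.(a.0 + (rec X. a.(b.(a.0 + X\{a}) + (0\{a}\{b} + a.(X + 0))))\{a}) + (0\{a}\{b} + a.((rec X. a.(b.(a.0 + X\{a}) + (0\{a}\{b} + a.(X + 0)))) + 0)) ⊢ -a-> s2, -b-> s3
  s2 = (rec X. a.(b.(a.0 + X\{a}) + (0\{a}\{b} + a.(X + 0)))) + 0 ⊢ -a-> s1
  s3 = a.0 + (rec X. a.(b.(a.0 + X\{a}) + (0\{a}\{b} + a.(X + 0))))\{a} ⊢ -a-> s4
  s4 = 0 ⊢ ∅
Q's transition system — 5 states:
  t0 = rec X. a.(a.(a.0 + X\{a}) + (0\{a}\{b} + a.(X + 0))) ⊢ -a-> t1
  t1 = a.(a.0 + (rec X. a.(a.(a.0 + X\{a}) + (0\{a}\{b} + a.(X + 0))))\{a}) + (0\{a}\{b} + a.((rec X. a.(a.(a.0 + X\{a}) + (0\{a}\{b} + a.(X + 0)))) + 0)) ⊢ -a-> t2, -a-> t3
  t2 = (rec X. a.(a.(a.0 + X\{a}) + (0\{a}\{b} + a.(X + 0)))) + 0 ⊢ -a-> t1
  t3 = a.0 + (rec X. a.(a.(a.0 + X\{a}) + (0\{a}\{b} + a.(X + 0))))\{a} ⊢ -a-> t4
  t4 = 0 ⊢ ∅
Executing ab from P (initial set {s0}):
  [1] a ⇒ {s1}
  [2] b ⇒ {s3}
  — P admits the full trace.
Executing ab from Q (initial set {t0}):
  [1] a ⇒ {t1}
  [2] b ⇒ ∅ (Q stuck)

ab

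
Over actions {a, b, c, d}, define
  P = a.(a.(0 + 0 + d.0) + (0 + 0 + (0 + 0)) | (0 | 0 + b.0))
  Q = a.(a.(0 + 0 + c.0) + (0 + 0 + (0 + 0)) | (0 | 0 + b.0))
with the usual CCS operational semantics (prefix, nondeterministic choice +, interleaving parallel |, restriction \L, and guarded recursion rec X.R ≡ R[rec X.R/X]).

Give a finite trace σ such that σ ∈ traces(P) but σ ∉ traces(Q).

aad

P's transition system — 5 states:
  s0 = a.(a.(0 + 0 + d.0) + (0 + 0 + (0 + 0)) | (0 | 0 + b.0)) → =a=> s1
  s1 = a.(0 + 0 + d.0) + (0 + 0 + (0 + 0)) | (0 | 0 + b.0) → =a=> s2, =b=> s3
  s2 = 0 + 0 + d.0 → =d=> s4
  s3 = (0 + 0 + (0 + 0)) | 0 → stopped
  s4 = 0 → stopped
Q's transition system — 5 states:
  t0 = a.(a.(0 + 0 + c.0) + (0 + 0 + (0 + 0)) | (0 | 0 + b.0)) → =a=> t1
  t1 = a.(0 + 0 + c.0) + (0 + 0 + (0 + 0)) | (0 | 0 + b.0) → =a=> t2, =b=> t3
  t2 = 0 + 0 + c.0 → =c=> t4
  t3 = (0 + 0 + (0 + 0)) | 0 → stopped
  t4 = 0 → stopped
Executing aad from P (initial set {s0}):
  step 1 (a): {s1}
  step 2 (a): {s2}
  step 3 (d): {s4}
  — P admits the full trace.
Executing aad from Q (initial set {t0}):
  step 1 (a): {t1}
  step 2 (a): {t2}
  step 3 (d): no successor for Q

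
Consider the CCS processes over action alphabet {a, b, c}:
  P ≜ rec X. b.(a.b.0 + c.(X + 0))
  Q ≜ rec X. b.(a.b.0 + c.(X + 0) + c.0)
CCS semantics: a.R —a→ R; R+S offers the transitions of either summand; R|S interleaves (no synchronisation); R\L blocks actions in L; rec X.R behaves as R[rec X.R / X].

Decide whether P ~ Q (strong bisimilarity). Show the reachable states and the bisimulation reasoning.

P's transition system — 5 states:
  p0 = rec X. b.(a.b.0 + c.(X + 0)) → —b→ p1
  p1 = a.b.0 + c.((rec X. b.(a.b.0 + c.(X + 0))) + 0) → —a→ p2, —c→ p3
  p2 = b.0 → —b→ p4
  p3 = (rec X. b.(a.b.0 + c.(X + 0))) + 0 → —b→ p1
  p4 = 0 → ·
Q's transition system — 5 states:
  q0 = rec X. b.(a.b.0 + c.(X + 0) + c.0) → —b→ q1
  q1 = a.b.0 + c.((rec X. b.(a.b.0 + c.(X + 0) + c.0)) + 0) + c.0 → —a→ q2, —c→ q3, —c→ q4
  q2 = b.0 → —b→ q4
  q3 = (rec X. b.(a.b.0 + c.(X + 0) + c.0)) + 0 → —b→ q1
  q4 = 0 → ·
Partition-refinement fixed point:
  B0 = {p0, p3}
  B1 = {p1}
  B2 = {p2, q2}
  B3 = {p4, q4}
  B4 = {q0, q3}
  B5 = {q1}
p0 ∈ B0, q0 ∈ B4 → different blocks

NO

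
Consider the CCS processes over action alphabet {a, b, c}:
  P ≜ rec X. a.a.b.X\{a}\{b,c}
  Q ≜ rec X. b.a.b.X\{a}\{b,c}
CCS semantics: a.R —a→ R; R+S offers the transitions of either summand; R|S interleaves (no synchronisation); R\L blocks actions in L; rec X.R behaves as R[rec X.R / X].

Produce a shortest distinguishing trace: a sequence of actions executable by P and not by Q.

P's transition system — 4 states:
  s0 = rec X. a.a.b.X\{a}\{b,c} has moves -a-> s1
  s1 = a.b.(rec X. a.a.b.X\{a}\{b,c})\{a}\{b,c} has moves -a-> s2
  s2 = b.(rec X. a.a.b.X\{a}\{b,c})\{a}\{b,c} has moves -b-> s3
  s3 = (rec X. a.a.b.X\{a}\{b,c})\{a}\{b,c} has moves ∅
Q's transition system — 4 states:
  t0 = rec X. b.a.b.X\{a}\{b,c} has moves -b-> t1
  t1 = a.b.(rec X. b.a.b.X\{a}\{b,c})\{a}\{b,c} has moves -a-> t2
  t2 = b.(rec X. b.a.b.X\{a}\{b,c})\{a}\{b,c} has moves -b-> t3
  t3 = (rec X. b.a.b.X\{a}\{b,c})\{a}\{b,c} has moves ∅
Trace ⟨a⟩ through P, begin at {s0}:
  after a @ step 1: {s1}
  ✓ P
Trace ⟨a⟩ through Q, begin at {t0}:
  after a @ step 1: ∅ (Q stuck)

a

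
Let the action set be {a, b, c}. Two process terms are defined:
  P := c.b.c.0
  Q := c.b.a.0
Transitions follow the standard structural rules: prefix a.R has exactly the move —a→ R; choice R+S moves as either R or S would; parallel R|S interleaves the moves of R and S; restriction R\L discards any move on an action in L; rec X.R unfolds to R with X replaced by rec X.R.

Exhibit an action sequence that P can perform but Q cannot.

P's transition system — 4 states:
  m0 = c.b.c.0 | --c--▸ m1
  m1 = b.c.0 | --b--▸ m2
  m2 = c.0 | --c--▸ m3
  m3 = 0 | ·
Q's transition system — 4 states:
  n0 = c.b.a.0 | --c--▸ n1
  n1 = b.a.0 | --b--▸ n2
  n2 = a.0 | --a--▸ n3
  n3 = 0 | ·
Run σ = ⟨cbc⟩ on P: start {m0}
  step 1 (c): {m1}
  step 2 (b): {m2}
  step 3 (c): {m3}
  — P admits the full trace.
Run σ = ⟨cbc⟩ on Q: start {n0}
  step 1 (c): {n1}
  step 2 (b): {n2}
  step 3 (c): ∅ (Q stuck)

cbc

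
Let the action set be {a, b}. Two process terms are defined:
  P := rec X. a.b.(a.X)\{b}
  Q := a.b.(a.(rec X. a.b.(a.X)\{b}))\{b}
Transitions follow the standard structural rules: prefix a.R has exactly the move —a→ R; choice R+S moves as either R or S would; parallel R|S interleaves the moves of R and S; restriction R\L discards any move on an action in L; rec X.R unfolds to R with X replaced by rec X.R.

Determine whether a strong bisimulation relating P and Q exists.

Reachable graph of P (5 states):
  u0 = rec X. a.b.(a.X)\{b} :: --a--▸ u1
  u1 = b.(a.(rec X. a.b.(a.X)\{b}))\{b} :: --b--▸ u2
  u2 = (a.(rec X. a.b.(a.X)\{b}))\{b} :: --a--▸ u3
  u3 = (rec X. a.b.(a.X)\{b})\{b} :: --a--▸ u4
  u4 = (b.(a.(rec X. a.b.(a.X)\{b}))\{b})\{b} :: ∅
Reachable graph of Q (5 states):
  v0 = a.b.(a.(rec X. a.b.(a.X)\{b}))\{b} :: --a--▸ v1
  v1 = b.(a.(rec X. a.b.(a.X)\{b}))\{b} :: --b--▸ v2
  v2 = (a.(rec X. a.b.(a.X)\{b}))\{b} :: --a--▸ v3
  v3 = (rec X. a.b.(a.X)\{b})\{b} :: --a--▸ v4
  v4 = (b.(a.(rec X. a.b.(a.X)\{b}))\{b})\{b} :: ∅
Bisimilarity quotient blocks:
  B0 = {u0, v0}
  B1 = {u1, v1}
  B2 = {u2, v2}
  B3 = {u3, v3}
  B4 = {u4, v4}
u0 ∈ B0, v0 ∈ B0 → same block

P ~ Q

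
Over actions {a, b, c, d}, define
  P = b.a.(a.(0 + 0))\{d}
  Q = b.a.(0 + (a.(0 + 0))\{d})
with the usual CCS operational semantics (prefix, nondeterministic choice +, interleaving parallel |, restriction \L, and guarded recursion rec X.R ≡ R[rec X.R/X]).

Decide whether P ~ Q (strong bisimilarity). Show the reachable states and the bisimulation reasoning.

YES

P's transition system — 4 states:
  u0 = b.a.(a.(0 + 0))\{d} ⊢ =b=> u1
  u1 = a.(a.(0 + 0))\{d} ⊢ =a=> u2
  u2 = (a.(0 + 0))\{d} ⊢ =a=> u3
  u3 = (0 + 0)\{d} ⊢ ∅
Q's transition system — 4 states:
  v0 = b.a.(0 + (a.(0 + 0))\{d}) ⊢ =b=> v1
  v1 = a.(0 + (a.(0 + 0))\{d}) ⊢ =a=> v2
  v2 = 0 + (a.(0 + 0))\{d} ⊢ =a=> v3
  v3 = (0 + 0)\{d} ⊢ ∅
Partition-refinement fixed point:
  B0 = {u0, v0}
  B1 = {u1, v1}
  B2 = {u2, v2}
  B3 = {u3, v3}
u0 ∈ B0, v0 ∈ B0 → same block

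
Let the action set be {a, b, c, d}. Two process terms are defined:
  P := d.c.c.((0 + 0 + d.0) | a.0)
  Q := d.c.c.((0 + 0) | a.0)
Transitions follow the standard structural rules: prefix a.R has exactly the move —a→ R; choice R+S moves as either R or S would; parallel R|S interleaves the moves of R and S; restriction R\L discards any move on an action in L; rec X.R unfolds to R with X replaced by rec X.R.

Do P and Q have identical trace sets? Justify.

LTS(P): 7 reachable states
  s0 = d.c.c.((0 + 0 + d.0) | a.0) has moves -d-> s1
  s1 = c.c.((0 + 0 + d.0) | a.0) has moves -c-> s2
  s2 = c.((0 + 0 + d.0) | a.0) has moves -c-> s3
  s3 = (0 + 0 + d.0) | a.0 has moves -a-> s4, -d-> s5
  s4 = (0 + 0 + d.0) | 0 has moves -d-> s6
  s5 = 0 | a.0 has moves -a-> s6
  s6 = 0 | 0 has moves ·
LTS(Q): 5 reachable states
  t0 = d.c.c.((0 + 0) | a.0) has moves -d-> t1
  t1 = c.c.((0 + 0) | a.0) has moves -c-> t2
  t2 = c.((0 + 0) | a.0) has moves -c-> t3
  t3 = (0 + 0) | a.0 has moves -a-> t4
  t4 = (0 + 0) | 0 has moves ·
Run σ = ⟨dccd⟩ on P: start {s0}
  step 1 (d): {s1}
  step 2 (c): {s2}
  step 3 (c): {s3}
  step 4 (d): {s5}
  ✓ P
Run σ = ⟨dccd⟩ on Q: start {t0}
  step 1 (d): {t1}
  step 2 (c): {t2}
  step 3 (c): {t3}
  step 4 (d): ∅  — Q cannot continue

NO — witness ⟨dccd⟩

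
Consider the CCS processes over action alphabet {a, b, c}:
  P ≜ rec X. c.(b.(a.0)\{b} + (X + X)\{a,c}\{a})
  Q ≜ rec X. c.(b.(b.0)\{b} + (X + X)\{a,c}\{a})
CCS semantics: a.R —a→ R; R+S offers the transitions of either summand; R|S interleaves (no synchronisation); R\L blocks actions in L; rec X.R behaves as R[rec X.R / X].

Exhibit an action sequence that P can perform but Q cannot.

cba

LTS(P): 4 reachable states
  s0 = rec X. c.(b.(a.0)\{b} + (X + X)\{a,c}\{a}) has moves --c--▸ s1
  s1 = b.(a.0)\{b} + ((rec X. c.(b.(a.0)\{b} + (X + X)\{a,c}\{a})) + (rec X. c.(b.(a.0)\{b} + (X + X)\{a,c}\{a})))\{a,c}\{a} has moves --b--▸ s2
  s2 = (a.0)\{b} has moves --a--▸ s3
  s3 = 0\{b} has moves (no moves)
LTS(Q): 3 reachable states
  t0 = rec X. c.(b.(b.0)\{b} + (X + X)\{a,c}\{a}) has moves --c--▸ t1
  t1 = b.(b.0)\{b} + ((rec X. c.(b.(b.0)\{b} + (X + X)\{a,c}\{a})) + (rec X. c.(b.(b.0)\{b} + (X + X)\{a,c}\{a})))\{a,c}\{a} has moves --b--▸ t2
  t2 = (b.0)\{b} has moves (no moves)
Executing cba from P (initial set {s0}):
  [1] c ⇒ {s1}
  [2] b ⇒ {s2}
  [3] a ⇒ {s3}
  P completes σ.
Executing cba from Q (initial set {t0}):
  [1] c ⇒ {t1}
  [2] b ⇒ {t2}
  [3] a ⇒ ∅ (Q stuck)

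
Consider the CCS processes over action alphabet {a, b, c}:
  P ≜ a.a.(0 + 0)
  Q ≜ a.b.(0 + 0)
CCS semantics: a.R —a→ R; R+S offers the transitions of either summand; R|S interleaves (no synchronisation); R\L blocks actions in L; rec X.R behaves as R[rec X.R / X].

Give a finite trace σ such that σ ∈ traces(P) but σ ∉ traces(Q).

aa

P's transition system — 3 states:
  p0 = a.a.(0 + 0) | -a-> p1
  p1 = a.(0 + 0) | -a-> p2
  p2 = 0 + 0 | ∅
Q's transition system — 3 states:
  q0 = a.b.(0 + 0) | -a-> q1
  q1 = b.(0 + 0) | -b-> q2
  q2 = 0 + 0 | ∅
Executing aa from P (initial set {p0}):
  step 1 (a): {p1}
  step 2 (a): {p2}
  ✓ P
Executing aa from Q (initial set {q0}):
  step 1 (a): {q1}
  step 2 (a): no successor for Q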